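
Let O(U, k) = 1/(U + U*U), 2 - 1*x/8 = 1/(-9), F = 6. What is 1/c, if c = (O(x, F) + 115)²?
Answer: 598878784/7920627838321 ≈ 7.5610e-5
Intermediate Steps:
x = 152/9 (x = 16 - 8/(-9) = 16 - 8*(-1)/9 = 16 - 8*(-⅑) = 16 + 8/9 = 152/9 ≈ 16.889)
O(U, k) = 1/(U + U²)
c = 7920627838321/598878784 (c = (1/((152/9)*(1 + 152/9)) + 115)² = (9/(152*(161/9)) + 115)² = ((9/152)*(9/161) + 115)² = (81/24472 + 115)² = (2814361/24472)² = 7920627838321/598878784 ≈ 13226.)
1/c = 1/(7920627838321/598878784) = 598878784/7920627838321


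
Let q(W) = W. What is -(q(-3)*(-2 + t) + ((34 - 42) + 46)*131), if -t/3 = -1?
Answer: -4975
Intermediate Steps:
t = 3 (t = -3*(-1) = 3)
-(q(-3)*(-2 + t) + ((34 - 42) + 46)*131) = -(-3*(-2 + 3) + ((34 - 42) + 46)*131) = -(-3*1 + (-8 + 46)*131) = -(-3 + 38*131) = -(-3 + 4978) = -1*4975 = -4975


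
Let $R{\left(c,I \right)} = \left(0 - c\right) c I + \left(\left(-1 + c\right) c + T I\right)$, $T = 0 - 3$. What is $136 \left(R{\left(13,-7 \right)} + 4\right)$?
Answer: $185504$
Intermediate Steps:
$T = -3$
$R{\left(c,I \right)} = - 3 I + c \left(-1 + c\right) - I c^{2}$ ($R{\left(c,I \right)} = \left(0 - c\right) c I - \left(3 I - \left(-1 + c\right) c\right) = - c c I - \left(3 I - c \left(-1 + c\right)\right) = - c^{2} I - \left(3 I - c \left(-1 + c\right)\right) = - I c^{2} - \left(3 I - c \left(-1 + c\right)\right) = - 3 I + c \left(-1 + c\right) - I c^{2}$)
$136 \left(R{\left(13,-7 \right)} + 4\right) = 136 \left(\left(13^{2} - 13 - -21 - - 7 \cdot 13^{2}\right) + 4\right) = 136 \left(\left(169 - 13 + 21 - \left(-7\right) 169\right) + 4\right) = 136 \left(\left(169 - 13 + 21 + 1183\right) + 4\right) = 136 \left(1360 + 4\right) = 136 \cdot 1364 = 185504$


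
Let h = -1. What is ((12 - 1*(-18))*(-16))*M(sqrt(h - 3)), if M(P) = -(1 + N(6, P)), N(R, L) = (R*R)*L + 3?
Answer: 1920 + 34560*I ≈ 1920.0 + 34560.0*I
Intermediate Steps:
N(R, L) = 3 + L*R**2 (N(R, L) = R**2*L + 3 = L*R**2 + 3 = 3 + L*R**2)
M(P) = -4 - 36*P (M(P) = -(1 + (3 + P*6**2)) = -(1 + (3 + P*36)) = -(1 + (3 + 36*P)) = -(4 + 36*P) = -4 - 36*P)
((12 - 1*(-18))*(-16))*M(sqrt(h - 3)) = ((12 - 1*(-18))*(-16))*(-4 - 36*sqrt(-1 - 3)) = ((12 + 18)*(-16))*(-4 - 72*I) = (30*(-16))*(-4 - 72*I) = -480*(-4 - 72*I) = 1920 + 34560*I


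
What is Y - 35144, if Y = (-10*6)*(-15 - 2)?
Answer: -34124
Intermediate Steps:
Y = 1020 (Y = -60*(-17) = 1020)
Y - 35144 = 1020 - 35144 = -34124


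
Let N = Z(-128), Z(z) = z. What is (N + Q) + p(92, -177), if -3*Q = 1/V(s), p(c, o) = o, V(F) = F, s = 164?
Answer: -150061/492 ≈ -305.00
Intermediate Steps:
Q = -1/492 (Q = -⅓/164 = -⅓*1/164 = -1/492 ≈ -0.0020325)
N = -128
(N + Q) + p(92, -177) = (-128 - 1/492) - 177 = -62977/492 - 177 = -150061/492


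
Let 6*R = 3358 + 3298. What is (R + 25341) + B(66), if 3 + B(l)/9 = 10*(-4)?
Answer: 78190/3 ≈ 26063.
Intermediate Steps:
R = 3328/3 (R = (3358 + 3298)/6 = (1/6)*6656 = 3328/3 ≈ 1109.3)
B(l) = -387 (B(l) = -27 + 9*(10*(-4)) = -27 + 9*(-40) = -27 - 360 = -387)
(R + 25341) + B(66) = (3328/3 + 25341) - 387 = 79351/3 - 387 = 78190/3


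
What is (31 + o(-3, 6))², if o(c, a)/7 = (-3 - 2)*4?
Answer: 11881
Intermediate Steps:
o(c, a) = -140 (o(c, a) = 7*((-3 - 2)*4) = 7*(-5*4) = 7*(-20) = -140)
(31 + o(-3, 6))² = (31 - 140)² = (-109)² = 11881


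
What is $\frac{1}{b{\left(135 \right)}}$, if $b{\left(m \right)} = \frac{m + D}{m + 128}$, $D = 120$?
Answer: $\frac{263}{255} \approx 1.0314$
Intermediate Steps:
$b{\left(m \right)} = \frac{120 + m}{128 + m}$ ($b{\left(m \right)} = \frac{m + 120}{m + 128} = \frac{120 + m}{128 + m}$)
$\frac{1}{b{\left(135 \right)}} = \frac{1}{\frac{1}{128 + 135} \left(120 + 135\right)} = \frac{1}{\frac{1}{263} \cdot 255} = \frac{1}{\frac{255}{263}} = \frac{263}{255}$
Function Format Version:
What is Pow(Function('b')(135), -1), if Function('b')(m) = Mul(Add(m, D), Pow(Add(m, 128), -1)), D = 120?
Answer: Rational(263, 255) ≈ 1.0314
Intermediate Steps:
Function('b')(m) = Mul(Pow(Add(128, m), -1), Add(120, m)) (Function('b')(m) = Mul(Add(m, 120), Pow(Add(m, 128), -1)) = Mul(Add(120, m), Pow(Add(128, m), -1)) = Mul(Pow(Add(128, m), -1), Add(120, m)))
Pow(Function('b')(135), -1) = Pow(Mul(Pow(Add(128, 135), -1), Add(120, 135)), -1) = Pow(Mul(Pow(263, -1), 255), -1) = Pow(Mul(Rational(1, 263), 255), -1) = Pow(Rational(255, 263), -1) = Rational(263, 255)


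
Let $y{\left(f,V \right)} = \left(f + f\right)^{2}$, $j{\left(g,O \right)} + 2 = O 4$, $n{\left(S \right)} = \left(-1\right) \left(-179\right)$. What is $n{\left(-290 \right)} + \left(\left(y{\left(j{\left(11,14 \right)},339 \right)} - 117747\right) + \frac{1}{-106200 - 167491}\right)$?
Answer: $- \frac{28984971665}{273691} \approx -1.059 \cdot 10^{5}$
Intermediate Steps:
$n{\left(S \right)} = 179$
$j{\left(g,O \right)} = -2 + 4 O$ ($j{\left(g,O \right)} = -2 + O 4 = -2 + 4 O$)
$y{\left(f,V \right)} = 4 f^{2}$ ($y{\left(f,V \right)} = \left(2 f\right)^{2} = 4 f^{2}$)
$n{\left(-290 \right)} + \left(\left(y{\left(j{\left(11,14 \right)},339 \right)} - 117747\right) + \frac{1}{-106200 - 167491}\right) = 179 - \left(117747 - \frac{1}{-106200 - 167491} - 4 \left(-2 + 4 \cdot 14\right)^{2}\right) = 179 - \left(117747 + \frac{1}{273691} - 4 \left(-2 + 56\right)^{2}\right) = 179 - \left(\frac{32226294178}{273691} - 11664\right) = 179 + \left(\left(4 \cdot 2916 - 117747\right) - \frac{1}{273691}\right) = 179 + \left(\left(11664 - 117747\right) - \frac{1}{273691}\right) = 179 - \frac{29033962354}{273691} = - \frac{28984971665}{273691}$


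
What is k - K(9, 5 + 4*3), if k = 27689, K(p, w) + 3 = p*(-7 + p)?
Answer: 27674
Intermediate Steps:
K(p, w) = -3 + p*(-7 + p)
k - K(9, 5 + 4*3) = 27689 - (-3 + 9**2 - 7*9) = 27689 - (-3 + 81 - 63) = 27689 - 1*15 = 27689 - 15 = 27674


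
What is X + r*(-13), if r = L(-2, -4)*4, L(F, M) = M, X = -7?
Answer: 201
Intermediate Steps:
r = -16 (r = -4*4 = -16)
X + r*(-13) = -7 - 16*(-13) = -7 + 208 = 201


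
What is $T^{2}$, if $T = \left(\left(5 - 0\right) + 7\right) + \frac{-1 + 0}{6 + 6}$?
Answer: $\frac{20449}{144} \approx 142.01$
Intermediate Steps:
$T = \frac{143}{12}$ ($T = \left(\left(5 + 0\right) + 7\right) - \frac{1}{12} = \left(5 + 7\right) - \frac{1}{12} = 12 - \frac{1}{12} = \frac{143}{12} \approx 11.917$)
$T^{2} = \left(\frac{143}{12}\right)^{2} = \frac{20449}{144}$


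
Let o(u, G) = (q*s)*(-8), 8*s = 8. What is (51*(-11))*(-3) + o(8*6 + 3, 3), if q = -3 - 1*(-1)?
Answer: 1699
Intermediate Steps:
s = 1 (s = (1/8)*8 = 1)
q = -2 (q = -3 + 1 = -2)
o(u, G) = 16 (o(u, G) = -2*1*(-8) = -2*(-8) = 16)
(51*(-11))*(-3) + o(8*6 + 3, 3) = (51*(-11))*(-3) + 16 = -561*(-3) + 16 = 1683 + 16 = 1699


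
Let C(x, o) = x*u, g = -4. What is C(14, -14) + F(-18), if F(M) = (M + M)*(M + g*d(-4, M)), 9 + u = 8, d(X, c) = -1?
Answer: 490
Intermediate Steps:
u = -1 (u = -9 + 8 = -1)
C(x, o) = -x (C(x, o) = x*(-1) = -x)
F(M) = 2*M*(4 + M) (F(M) = (M + M)*(M - 4*(-1)) = (2*M)*(M + 4) = (2*M)*(4 + M) = 2*M*(4 + M))
C(14, -14) + F(-18) = -1*14 + 2*(-18)*(4 - 18) = -14 + 2*(-18)*(-14) = -14 + 504 = 490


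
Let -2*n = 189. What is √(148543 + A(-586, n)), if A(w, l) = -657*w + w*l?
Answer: √588922 ≈ 767.41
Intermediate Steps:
n = -189/2 (n = -½*189 = -189/2 ≈ -94.500)
A(w, l) = -657*w + l*w
√(148543 + A(-586, n)) = √(148543 - 586*(-657 - 189/2)) = √(148543 - 586*(-1503/2)) = √(148543 + 440379) = √588922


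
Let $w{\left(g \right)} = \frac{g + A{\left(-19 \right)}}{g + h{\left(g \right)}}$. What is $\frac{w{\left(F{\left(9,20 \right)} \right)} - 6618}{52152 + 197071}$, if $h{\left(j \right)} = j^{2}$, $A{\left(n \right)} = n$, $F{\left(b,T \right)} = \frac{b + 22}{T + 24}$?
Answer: $- \frac{3084454}{115888695} \approx -0.026616$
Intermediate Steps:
$F{\left(b,T \right)} = \frac{22 + b}{24 + T}$
$w{\left(g \right)} = \frac{-19 + g}{g + g^{2}}$ ($w{\left(g \right)} = \frac{g - 19}{g + g^{2}} = \frac{-19 + g}{g + g^{2}}$)
$\frac{w{\left(F{\left(9,20 \right)} \right)} - 6618}{52152 + 197071} = \frac{\frac{-19 + \frac{22 + 9}{24 + 20}}{\frac{22 + 9}{24 + 20} \left(1 + \frac{22 + 9}{24 + 20}\right)} - 6618}{52152 + 197071} = \frac{\frac{-19 + \frac{1}{44} \cdot 31}{\frac{1}{44} \cdot 31 \left(1 + \frac{1}{44} \cdot 31\right)} - 6618}{249223} = \left(\frac{-19 + \frac{1}{44} \cdot 31}{\frac{1}{44} \cdot 31 \left(1 + \frac{1}{44} \cdot 31\right)} - 6618\right) \frac{1}{249223} = \left(\frac{-19 + \frac{31}{44}}{\frac{31}{44} \left(1 + \frac{31}{44}\right)} - 6618\right) \frac{1}{249223} = \left(\frac{44}{31} \frac{1}{\frac{75}{44}} \left(- \frac{805}{44}\right) - 6618\right) \frac{1}{249223} = \left(\frac{44}{31} \cdot \frac{44}{75} \left(- \frac{805}{44}\right) - 6618\right) \frac{1}{249223} = \left(- \frac{7084}{465} - 6618\right) \frac{1}{249223} = \left(- \frac{3084454}{465}\right) \frac{1}{249223} = - \frac{3084454}{115888695}$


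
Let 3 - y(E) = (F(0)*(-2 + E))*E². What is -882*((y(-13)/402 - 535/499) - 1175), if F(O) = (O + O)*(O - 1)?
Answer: 34679684781/33433 ≈ 1.0373e+6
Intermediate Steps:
F(O) = 2*O*(-1 + O) (F(O) = (2*O)*(-1 + O) = 2*O*(-1 + O))
y(E) = 3 (y(E) = 3 - (2*0*(-1 + 0))*(-2 + E)*E² = 3 - (2*0*(-1))*(-2 + E)*E² = 3 - 0*(-2 + E)*E² = 3 - 0*E² = 3 - 1*0 = 3 + 0 = 3)
-882*((y(-13)/402 - 535/499) - 1175) = -882*((3/402 - 535/499) - 1175) = -882*((3*(1/402) - 535*1/499) - 1175) = -882*((1/134 - 535/499) - 1175) = -882*(-71191/66866 - 1175) = -882*(-78638741/66866) = 34679684781/33433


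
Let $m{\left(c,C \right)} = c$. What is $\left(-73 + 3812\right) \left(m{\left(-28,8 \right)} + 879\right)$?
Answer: $3181889$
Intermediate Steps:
$\left(-73 + 3812\right) \left(m{\left(-28,8 \right)} + 879\right) = \left(-73 + 3812\right) \left(-28 + 879\right) = 3739 \cdot 851 = 3181889$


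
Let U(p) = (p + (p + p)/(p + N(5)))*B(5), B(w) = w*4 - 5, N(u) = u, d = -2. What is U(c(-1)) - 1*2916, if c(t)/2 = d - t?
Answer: -2966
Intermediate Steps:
B(w) = -5 + 4*w (B(w) = 4*w - 5 = -5 + 4*w)
c(t) = -4 - 2*t (c(t) = 2*(-2 - t) = -4 - 2*t)
U(p) = 15*p + 30*p/(5 + p) (U(p) = (p + (p + p)/(p + 5))*(-5 + 4*5) = (p + (2*p)/(5 + p))*(-5 + 20) = (p + 2*p/(5 + p))*15 = 15*p + 30*p/(5 + p))
U(c(-1)) - 1*2916 = 15*(-4 - 2*(-1))*(7 + (-4 - 2*(-1)))/(5 + (-4 - 2*(-1))) - 1*2916 = 15*(-4 + 2)*(7 + (-4 + 2))/(5 + (-4 + 2)) - 2916 = 15*(-2)*(7 - 2)/(5 - 2) - 2916 = 15*(-2)*5/3 - 2916 = 15*(-2)*(⅓)*5 - 2916 = -50 - 2916 = -2966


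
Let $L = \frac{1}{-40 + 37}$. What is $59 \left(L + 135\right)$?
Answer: $\frac{23836}{3} \approx 7945.3$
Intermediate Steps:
$L = - \frac{1}{3}$ ($L = \frac{1}{-3} = - \frac{1}{3} \approx -0.33333$)
$59 \left(L + 135\right) = 59 \left(- \frac{1}{3} + 135\right) = 59 \cdot \frac{404}{3} = \frac{23836}{3}$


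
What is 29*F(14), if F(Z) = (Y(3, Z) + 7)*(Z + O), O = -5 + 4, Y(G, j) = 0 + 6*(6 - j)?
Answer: -15457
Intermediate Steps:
Y(G, j) = 36 - 6*j (Y(G, j) = 0 + (36 - 6*j) = 36 - 6*j)
O = -1
F(Z) = (-1 + Z)*(43 - 6*Z) (F(Z) = ((36 - 6*Z) + 7)*(Z - 1) = (43 - 6*Z)*(-1 + Z) = (-1 + Z)*(43 - 6*Z))
29*F(14) = 29*(-43 - 6*14² + 49*14) = 29*(-43 - 6*196 + 686) = 29*(-43 - 1176 + 686) = 29*(-533) = -15457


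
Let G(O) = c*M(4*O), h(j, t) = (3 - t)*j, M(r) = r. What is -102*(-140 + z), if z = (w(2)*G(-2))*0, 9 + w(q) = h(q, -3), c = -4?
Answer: 14280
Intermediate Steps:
h(j, t) = j*(3 - t)
w(q) = -9 + 6*q (w(q) = -9 + q*(3 - 1*(-3)) = -9 + q*(3 + 3) = -9 + q*6 = -9 + 6*q)
G(O) = -16*O
z = 0 (z = ((-9 + 6*2)*(-16*(-2)))*0 = ((-9 + 12)*32)*0 = (3*32)*0 = 96*0 = 0)
-102*(-140 + z) = -102*(-140 + 0) = -102*(-140) = 14280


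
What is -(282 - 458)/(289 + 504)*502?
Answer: 88352/793 ≈ 111.41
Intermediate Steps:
-(282 - 458)/(289 + 504)*502 = -(-176)/793*502 = -1*(-176/793)*502 = (176/793)*502 = 88352/793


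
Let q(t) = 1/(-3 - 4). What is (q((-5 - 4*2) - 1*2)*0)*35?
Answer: 0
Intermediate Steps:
q(t) = -1/7 (q(t) = 1/(-7) = -1/7)
(q((-5 - 4*2) - 1*2)*0)*35 = -1/7*0*35 = 0*35 = 0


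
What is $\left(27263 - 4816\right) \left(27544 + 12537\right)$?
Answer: $899698207$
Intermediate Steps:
$\left(27263 - 4816\right) \left(27544 + 12537\right) = 22447 \cdot 40081 = 899698207$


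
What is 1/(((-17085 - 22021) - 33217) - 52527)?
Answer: -1/124850 ≈ -8.0096e-6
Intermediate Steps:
1/(((-17085 - 22021) - 33217) - 52527) = 1/((-39106 - 33217) - 52527) = 1/(-72323 - 52527) = 1/(-124850) = -1/124850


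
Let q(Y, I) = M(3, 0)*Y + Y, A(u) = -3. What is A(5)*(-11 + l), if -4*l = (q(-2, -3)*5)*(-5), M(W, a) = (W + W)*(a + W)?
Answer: 1491/2 ≈ 745.50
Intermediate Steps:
M(W, a) = 2*W*(W + a) (M(W, a) = (2*W)*(W + a) = 2*W*(W + a))
q(Y, I) = 19*Y (q(Y, I) = (2*3*(3 + 0))*Y + Y = (2*3*3)*Y + Y = 18*Y + Y = 19*Y)
l = -475/2 (l = -(19*(-2))*5*(-5)/4 = -(-38*5)*(-5)/4 = -(-95)*(-5)/2 = -1/4*950 = -475/2 ≈ -237.50)
A(5)*(-11 + l) = -3*(-11 - 475/2) = -3*(-497/2) = 1491/2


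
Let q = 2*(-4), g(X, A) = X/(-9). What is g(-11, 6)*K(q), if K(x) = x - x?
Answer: 0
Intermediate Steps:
g(X, A) = -X/9 (g(X, A) = X*(-⅑) = -X/9)
q = -8
K(x) = 0
g(-11, 6)*K(q) = -⅑*(-11)*0 = (11/9)*0 = 0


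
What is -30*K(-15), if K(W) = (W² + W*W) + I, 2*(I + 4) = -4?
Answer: -13320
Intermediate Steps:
I = -6 (I = -4 + (½)*(-4) = -4 - 2 = -6)
K(W) = -6 + 2*W² (K(W) = (W² + W*W) - 6 = (W² + W²) - 6 = 2*W² - 6 = -6 + 2*W²)
-30*K(-15) = -30*(-6 + 2*(-15)²) = -30*(-6 + 2*225) = -30*(-6 + 450) = -30*444 = -13320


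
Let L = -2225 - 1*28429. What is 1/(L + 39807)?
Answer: 1/9153 ≈ 0.00010925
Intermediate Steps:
L = -30654 (L = -2225 - 28429 = -30654)
1/(L + 39807) = 1/(-30654 + 39807) = 1/9153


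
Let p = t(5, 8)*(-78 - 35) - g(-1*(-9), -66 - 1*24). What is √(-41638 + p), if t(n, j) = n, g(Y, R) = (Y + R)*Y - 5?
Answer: I*√41469 ≈ 203.64*I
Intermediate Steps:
g(Y, R) = -5 + Y*(R + Y) (g(Y, R) = (R + Y)*Y - 5 = Y*(R + Y) - 5 = -5 + Y*(R + Y))
p = 169 (p = 5*(-78 - 35) - (-5 + (-1*(-9))² + (-66 - 1*24)*(-1*(-9))) = 5*(-113) - (-5 + 9² + (-66 - 24)*9) = -565 - (-5 + 81 - 90*9) = -565 - (-5 + 81 - 810) = -565 - 1*(-734) = -565 + 734 = 169)
√(-41638 + p) = √(-41638 + 169) = √(-41469) = I*√41469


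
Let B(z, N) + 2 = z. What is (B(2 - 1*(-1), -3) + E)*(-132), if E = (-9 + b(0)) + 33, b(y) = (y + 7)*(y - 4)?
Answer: 396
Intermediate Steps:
b(y) = (-4 + y)*(7 + y) (b(y) = (7 + y)*(-4 + y) = (-4 + y)*(7 + y))
B(z, N) = -2 + z
E = -4 (E = (-9 + (-28 + 0² + 3*0)) + 33 = (-9 + (-28 + 0 + 0)) + 33 = (-9 - 28) + 33 = -37 + 33 = -4)
(B(2 - 1*(-1), -3) + E)*(-132) = ((-2 + (2 - 1*(-1))) - 4)*(-132) = ((-2 + (2 + 1)) - 4)*(-132) = ((-2 + 3) - 4)*(-132) = (1 - 4)*(-132) = -3*(-132) = 396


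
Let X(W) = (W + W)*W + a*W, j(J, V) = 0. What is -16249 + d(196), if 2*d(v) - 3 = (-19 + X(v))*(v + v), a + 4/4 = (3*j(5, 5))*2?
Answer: 30001369/2 ≈ 1.5001e+7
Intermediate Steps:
a = -1 (a = -1 + (3*0)*2 = -1 + 0*2 = -1 + 0 = -1)
X(W) = -W + 2*W² (X(W) = (W + W)*W - W = (2*W)*W - W = 2*W² - W = -W + 2*W²)
d(v) = 3/2 + v*(-19 + v*(-1 + 2*v)) (d(v) = 3/2 + ((-19 + v*(-1 + 2*v))*(v + v))/2 = 3/2 + ((-19 + v*(-1 + 2*v))*(2*v))/2 = 3/2 + (2*v*(-19 + v*(-1 + 2*v)))/2 = 3/2 + v*(-19 + v*(-1 + 2*v)))
-16249 + d(196) = -16249 + (3/2 - 1*196² - 19*196 + 2*196³) = -16249 + (3/2 - 1*38416 - 3724 + 2*7529536) = -16249 + (3/2 - 38416 - 3724 + 15059072) = -16249 + 30033867/2 = 30001369/2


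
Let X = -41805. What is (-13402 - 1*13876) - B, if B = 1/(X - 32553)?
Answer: -2028337523/74358 ≈ -27278.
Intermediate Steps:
B = -1/74358 (B = 1/(-41805 - 32553) = 1/(-74358) = -1/74358 ≈ -1.3448e-5)
(-13402 - 1*13876) - B = (-13402 - 1*13876) - 1*(-1/74358) = (-13402 - 13876) + 1/74358 = -27278 + 1/74358 = -2028337523/74358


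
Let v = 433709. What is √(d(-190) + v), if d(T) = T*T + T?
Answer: √469619 ≈ 685.29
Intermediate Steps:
d(T) = T + T² (d(T) = T² + T = T + T²)
√(d(-190) + v) = √(-190*(1 - 190) + 433709) = √(-190*(-189) + 433709) = √(35910 + 433709) = √469619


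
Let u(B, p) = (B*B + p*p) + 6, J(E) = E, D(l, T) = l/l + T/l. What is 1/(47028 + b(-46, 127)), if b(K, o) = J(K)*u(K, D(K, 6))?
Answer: -23/1164232 ≈ -1.9756e-5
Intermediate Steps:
D(l, T) = 1 + T/l
u(B, p) = 6 + B**2 + p**2 (u(B, p) = (B**2 + p**2) + 6 = 6 + B**2 + p**2)
b(K, o) = K*(6 + K**2 + (6 + K)**2/K**2) (b(K, o) = K*(6 + K**2 + ((6 + K)/K)**2) = K*(6 + K**2 + (6 + K)**2/K**2))
1/(47028 + b(-46, 127)) = 1/(47028 + ((-46)**3 + 6*(-46) + (6 - 46)**2/(-46))) = 1/(47028 + (-97336 - 276 - 1/46*(-40)**2)) = 1/(47028 + (-97336 - 276 - 1/46*1600)) = 1/(47028 + (-97336 - 276 - 800/23)) = 1/(47028 - 2245876/23) = 1/(-1164232/23) = -23/1164232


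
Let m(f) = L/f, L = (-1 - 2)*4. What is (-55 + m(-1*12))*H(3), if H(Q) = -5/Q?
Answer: 90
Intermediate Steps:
L = -12 (L = -3*4 = -12)
m(f) = -12/f
(-55 + m(-1*12))*H(3) = (-55 - 12/((-1*12)))*(-5/3) = (-55 - 12/(-12))*(-5*1/3) = (-55 - 12*(-1/12))*(-5/3) = (-55 + 1)*(-5/3) = -54*(-5/3) = 90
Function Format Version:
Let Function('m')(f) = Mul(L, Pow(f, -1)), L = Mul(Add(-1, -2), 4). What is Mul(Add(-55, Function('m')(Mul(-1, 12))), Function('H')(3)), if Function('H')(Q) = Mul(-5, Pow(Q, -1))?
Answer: 90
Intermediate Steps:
L = -12 (L = Mul(-3, 4) = -12)
Function('m')(f) = Mul(-12, Pow(f, -1))
Mul(Add(-55, Function('m')(Mul(-1, 12))), Function('H')(3)) = Mul(Add(-55, Mul(-12, Pow(Mul(-1, 12), -1))), Mul(-5, Pow(3, -1))) = Mul(Add(-55, Mul(-12, Pow(-12, -1))), Mul(-5, Rational(1, 3))) = Mul(Add(-55, Mul(-12, Rational(-1, 12))), Rational(-5, 3)) = Mul(Add(-55, 1), Rational(-5, 3)) = Mul(-54, Rational(-5, 3)) = 90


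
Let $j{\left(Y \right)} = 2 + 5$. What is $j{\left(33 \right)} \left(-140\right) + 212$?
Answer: $-768$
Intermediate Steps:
$j{\left(Y \right)} = 7$
$j{\left(33 \right)} \left(-140\right) + 212 = 7 \left(-140\right) + 212 = -980 + 212 = -768$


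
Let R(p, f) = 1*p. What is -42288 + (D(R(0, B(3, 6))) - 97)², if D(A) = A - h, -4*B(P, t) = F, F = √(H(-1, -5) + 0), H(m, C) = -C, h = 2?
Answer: -32487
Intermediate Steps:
F = √5 (F = √(-1*(-5) + 0) = √(5 + 0) = √5 ≈ 2.2361)
B(P, t) = -√5/4
R(p, f) = p
D(A) = -2 + A (D(A) = A - 1*2 = A - 2 = -2 + A)
-42288 + (D(R(0, B(3, 6))) - 97)² = -42288 + ((-2 + 0) - 97)² = -42288 + (-2 - 97)² = -42288 + (-99)² = -42288 + 9801 = -32487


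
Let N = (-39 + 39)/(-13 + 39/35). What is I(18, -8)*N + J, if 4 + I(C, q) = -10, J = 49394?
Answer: 49394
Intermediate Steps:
I(C, q) = -14 (I(C, q) = -4 - 10 = -14)
N = 0 (N = 0/(-13 + 39*(1/35)) = 0/(-13 + 39/35) = 0/(-416/35) = 0*(-35/416) = 0)
I(18, -8)*N + J = -14*0 + 49394 = 0 + 49394 = 49394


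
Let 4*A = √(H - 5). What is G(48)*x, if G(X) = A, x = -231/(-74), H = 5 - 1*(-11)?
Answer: 231*√11/296 ≈ 2.5883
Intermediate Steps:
H = 16 (H = 5 + 11 = 16)
x = 231/74 (x = -231*(-1/74) = 231/74 ≈ 3.1216)
A = √11/4 (A = √(16 - 5)/4 = √11/4 ≈ 0.82916)
G(X) = √11/4
G(48)*x = (√11/4)*(231/74) = 231*√11/296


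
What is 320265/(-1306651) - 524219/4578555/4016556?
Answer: -5889681259054374269/24029341363577813580 ≈ -0.24510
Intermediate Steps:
320265/(-1306651) - 524219/4578555/4016556 = 320265*(-1/1306651) - 524219*1/4578555*(1/4016556) = -320265/1306651 - 524219/4578555*1/4016556 = -320265/1306651 - 524219/18390022556580 = -5889681259054374269/24029341363577813580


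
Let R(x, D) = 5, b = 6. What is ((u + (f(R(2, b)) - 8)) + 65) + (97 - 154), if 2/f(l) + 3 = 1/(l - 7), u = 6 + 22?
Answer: 192/7 ≈ 27.429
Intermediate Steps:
u = 28
f(l) = 2/(-3 + 1/(-7 + l)) (f(l) = 2/(-3 + 1/(l - 7)) = 2/(-3 + 1/(-7 + l)))
((u + (f(R(2, b)) - 8)) + 65) + (97 - 154) = ((28 + (2*(7 - 1*5)/(-22 + 3*5) - 8)) + 65) + (97 - 154) = ((28 + (2*(7 - 5)/(-22 + 15) - 8)) + 65) - 57 = ((28 + (2*2/(-7) - 8)) + 65) - 57 = ((28 + (2*(-⅐)*2 - 8)) + 65) - 57 = ((28 + (-4/7 - 8)) + 65) - 57 = ((28 - 60/7) + 65) - 57 = (136/7 + 65) - 57 = 591/7 - 57 = 192/7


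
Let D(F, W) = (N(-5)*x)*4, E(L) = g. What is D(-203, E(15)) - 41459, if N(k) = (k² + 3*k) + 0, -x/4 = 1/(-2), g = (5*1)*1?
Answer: -41379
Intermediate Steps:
g = 5 (g = 5*1 = 5)
x = 2 (x = -4/(-2) = -4*(-1)/2 = -4*(-½) = 2)
E(L) = 5
N(k) = k² + 3*k
D(F, W) = 80 (D(F, W) = (-5*(3 - 5)*2)*4 = (-5*(-2)*2)*4 = (10*2)*4 = 20*4 = 80)
D(-203, E(15)) - 41459 = 80 - 41459 = -41379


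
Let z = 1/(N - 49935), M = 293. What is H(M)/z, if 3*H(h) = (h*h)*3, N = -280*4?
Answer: -4383020695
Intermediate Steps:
N = -1120
z = -1/51055 (z = 1/(-1120 - 49935) = 1/(-51055) = -1/51055 ≈ -1.9587e-5)
H(h) = h² (H(h) = ((h*h)*3)/3 = (h²*3)/3 = (3*h²)/3 = h²)
H(M)/z = 293²/(-1/51055) = 85849*(-51055) = -4383020695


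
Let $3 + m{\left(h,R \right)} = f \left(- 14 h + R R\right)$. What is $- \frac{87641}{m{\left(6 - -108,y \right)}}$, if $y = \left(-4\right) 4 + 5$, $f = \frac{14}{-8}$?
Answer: $- \frac{350564}{10313} \approx -33.992$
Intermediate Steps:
$f = - \frac{7}{4}$ ($f = 14 \left(- \frac{1}{8}\right) = - \frac{7}{4} \approx -1.75$)
$y = -11$ ($y = -16 + 5 = -11$)
$m{\left(h,R \right)} = -3 - \frac{7 R^{2}}{4} + \frac{49 h}{2}$ ($m{\left(h,R \right)} = -3 - \frac{7 \left(- 14 h + R R\right)}{4} = -3 - \frac{7 \left(- 14 h + R^{2}\right)}{4} = -3 - \frac{7 \left(R^{2} - 14 h\right)}{4} = -3 - \left(- \frac{49 h}{2} + \frac{7 R^{2}}{4}\right) = -3 - \frac{7 R^{2}}{4} + \frac{49 h}{2}$)
$- \frac{87641}{m{\left(6 - -108,y \right)}} = - \frac{87641}{-3 - \frac{7 \left(-11\right)^{2}}{4} + \frac{49 \left(6 - -108\right)}{2}} = - \frac{87641}{-3 - \frac{847}{4} + \frac{49 \left(6 + 108\right)}{2}} = - \frac{87641}{-3 - \frac{847}{4} + \frac{49}{2} \cdot 114} = - \frac{87641}{-3 - \frac{847}{4} + 2793} = - \frac{87641}{\frac{10313}{4}} = \left(-87641\right) \frac{4}{10313} = - \frac{350564}{10313}$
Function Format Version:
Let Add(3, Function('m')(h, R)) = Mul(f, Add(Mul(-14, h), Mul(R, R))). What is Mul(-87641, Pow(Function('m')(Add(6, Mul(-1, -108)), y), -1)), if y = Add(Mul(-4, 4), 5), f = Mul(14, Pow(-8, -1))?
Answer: Rational(-350564, 10313) ≈ -33.992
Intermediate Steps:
f = Rational(-7, 4) (f = Mul(14, Rational(-1, 8)) = Rational(-7, 4) ≈ -1.7500)
y = -11 (y = Add(-16, 5) = -11)
Function('m')(h, R) = Add(-3, Mul(Rational(-7, 4), Pow(R, 2)), Mul(Rational(49, 2), h)) (Function('m')(h, R) = Add(-3, Mul(Rational(-7, 4), Add(Mul(-14, h), Mul(R, R)))) = Add(-3, Mul(Rational(-7, 4), Add(Mul(-14, h), Pow(R, 2)))) = Add(-3, Mul(Rational(-7, 4), Add(Pow(R, 2), Mul(-14, h)))) = Add(-3, Add(Mul(Rational(-7, 4), Pow(R, 2)), Mul(Rational(49, 2), h))) = Add(-3, Mul(Rational(-7, 4), Pow(R, 2)), Mul(Rational(49, 2), h)))
Mul(-87641, Pow(Function('m')(Add(6, Mul(-1, -108)), y), -1)) = Mul(-87641, Pow(Add(-3, Mul(Rational(-7, 4), Pow(-11, 2)), Mul(Rational(49, 2), Add(6, Mul(-1, -108)))), -1)) = Mul(-87641, Pow(Add(-3, Mul(Rational(-7, 4), 121), Mul(Rational(49, 2), Add(6, 108))), -1)) = Mul(-87641, Pow(Add(-3, Rational(-847, 4), Mul(Rational(49, 2), 114)), -1)) = Mul(-87641, Pow(Add(-3, Rational(-847, 4), 2793), -1)) = Mul(-87641, Pow(Rational(10313, 4), -1)) = Mul(-87641, Rational(4, 10313)) = Rational(-350564, 10313)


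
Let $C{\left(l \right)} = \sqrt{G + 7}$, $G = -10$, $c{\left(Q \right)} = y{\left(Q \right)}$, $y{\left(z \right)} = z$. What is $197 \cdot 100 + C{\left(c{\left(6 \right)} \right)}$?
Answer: $19700 + i \sqrt{3} \approx 19700.0 + 1.732 i$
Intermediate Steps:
$c{\left(Q \right)} = Q$
$C{\left(l \right)} = i \sqrt{3}$ ($C{\left(l \right)} = \sqrt{-10 + 7} = \sqrt{-3} = i \sqrt{3}$)
$197 \cdot 100 + C{\left(c{\left(6 \right)} \right)} = 197 \cdot 100 + i \sqrt{3} = 19700 + i \sqrt{3}$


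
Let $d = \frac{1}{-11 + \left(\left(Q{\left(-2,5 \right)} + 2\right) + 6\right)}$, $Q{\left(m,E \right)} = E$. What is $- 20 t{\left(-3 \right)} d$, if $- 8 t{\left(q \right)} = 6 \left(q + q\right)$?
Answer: $-45$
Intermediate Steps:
$t{\left(q \right)} = - \frac{3 q}{2}$ ($t{\left(q \right)} = - \frac{6 \left(q + q\right)}{8} = - \frac{6 \cdot 2 q}{8} = - \frac{12 q}{8} = - \frac{3 q}{2}$)
$d = \frac{1}{2}$ ($d = \frac{1}{-11 + \left(\left(5 + 2\right) + 6\right)} = \frac{1}{-11 + \left(7 + 6\right)} = \frac{1}{-11 + 13} = \frac{1}{2} \approx 0.5$)
$- 20 t{\left(-3 \right)} d = - 20 \left(\left(- \frac{3}{2}\right) \left(-3\right)\right) \frac{1}{2} = \left(-20\right) \frac{9}{2} \cdot \frac{1}{2} = \left(-90\right) \frac{1}{2} = -45$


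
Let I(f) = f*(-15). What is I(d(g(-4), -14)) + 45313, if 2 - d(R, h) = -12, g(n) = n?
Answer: 45103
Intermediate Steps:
d(R, h) = 14 (d(R, h) = 2 - 1*(-12) = 2 + 12 = 14)
I(f) = -15*f
I(d(g(-4), -14)) + 45313 = -15*14 + 45313 = -210 + 45313 = 45103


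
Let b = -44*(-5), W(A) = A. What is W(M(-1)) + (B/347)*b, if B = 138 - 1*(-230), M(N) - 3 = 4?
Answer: 83389/347 ≈ 240.31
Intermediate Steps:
M(N) = 7 (M(N) = 3 + 4 = 7)
B = 368 (B = 138 + 230 = 368)
b = 220
W(M(-1)) + (B/347)*b = 7 + (368/347)*220 = 7 + 80960/347 = 83389/347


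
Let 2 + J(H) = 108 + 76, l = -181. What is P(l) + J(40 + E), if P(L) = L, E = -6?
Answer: 1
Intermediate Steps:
J(H) = 182 (J(H) = -2 + (108 + 76) = -2 + 184 = 182)
P(l) + J(40 + E) = -181 + 182 = 1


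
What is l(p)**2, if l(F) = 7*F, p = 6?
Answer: 1764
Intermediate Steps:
l(p)**2 = (7*6)**2 = 42**2 = 1764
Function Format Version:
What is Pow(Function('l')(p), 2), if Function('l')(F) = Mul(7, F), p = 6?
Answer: 1764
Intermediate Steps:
Pow(Function('l')(p), 2) = Pow(Mul(7, 6), 2) = Pow(42, 2) = 1764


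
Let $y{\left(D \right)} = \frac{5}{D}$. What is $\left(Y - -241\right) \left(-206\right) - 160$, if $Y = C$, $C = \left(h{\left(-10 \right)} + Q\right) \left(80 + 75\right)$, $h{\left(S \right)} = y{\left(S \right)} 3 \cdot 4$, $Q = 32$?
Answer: $-879986$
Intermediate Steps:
$h{\left(S \right)} = \frac{60}{S}$ ($h{\left(S \right)} = \frac{5}{S} 3 \cdot 4 = \frac{15}{S} 4 = \frac{60}{S}$)
$C = 4030$ ($C = \left(\frac{60}{-10} + 32\right) \left(80 + 75\right) = \left(60 \left(- \frac{1}{10}\right) + 32\right) 155 = \left(-6 + 32\right) 155 = 26 \cdot 155 = 4030$)
$Y = 4030$
$\left(Y - -241\right) \left(-206\right) - 160 = \left(4030 - -241\right) \left(-206\right) - 160 = \left(4030 + 241\right) \left(-206\right) - 160 = 4271 \left(-206\right) - 160 = -879826 - 160 = -879986$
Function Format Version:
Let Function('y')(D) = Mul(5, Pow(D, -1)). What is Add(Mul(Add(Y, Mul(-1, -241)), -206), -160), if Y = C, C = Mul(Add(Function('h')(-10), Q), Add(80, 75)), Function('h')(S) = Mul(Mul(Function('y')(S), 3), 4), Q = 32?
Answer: -879986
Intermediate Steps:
Function('h')(S) = Mul(60, Pow(S, -1)) (Function('h')(S) = Mul(Mul(Mul(5, Pow(S, -1)), 3), 4) = Mul(Mul(15, Pow(S, -1)), 4) = Mul(60, Pow(S, -1)))
C = 4030 (C = Mul(Add(Mul(60, Pow(-10, -1)), 32), Add(80, 75)) = Mul(Add(Mul(60, Rational(-1, 10)), 32), 155) = Mul(Add(-6, 32), 155) = Mul(26, 155) = 4030)
Y = 4030
Add(Mul(Add(Y, Mul(-1, -241)), -206), -160) = Add(Mul(Add(4030, Mul(-1, -241)), -206), -160) = Add(Mul(Add(4030, 241), -206), -160) = Add(Mul(4271, -206), -160) = Add(-879826, -160) = -879986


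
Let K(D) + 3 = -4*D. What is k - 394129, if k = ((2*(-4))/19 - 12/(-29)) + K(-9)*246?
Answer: -212692065/551 ≈ -3.8601e+5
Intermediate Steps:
K(D) = -3 - 4*D
k = 4473014/551 (k = ((2*(-4))/19 - 12/(-29)) + (-3 - 4*(-9))*246 = (-8*1/19 - 12*(-1/29)) + (-3 + 36)*246 = (-8/19 + 12/29) + 33*246 = -4/551 + 8118 = 4473014/551 ≈ 8118.0)
k - 394129 = 4473014/551 - 394129 = -212692065/551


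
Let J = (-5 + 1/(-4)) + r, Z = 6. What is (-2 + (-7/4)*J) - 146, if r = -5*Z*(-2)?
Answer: -3901/16 ≈ -243.81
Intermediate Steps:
r = 60 (r = -5*6*(-2) = -30*(-2) = 60)
J = 219/4 (J = (-5 + 1/(-4)) + 60 = (-5 - ¼) + 60 = -21/4 + 60 = 219/4 ≈ 54.750)
(-2 + (-7/4)*J) - 146 = (-2 - 7/4*(219/4)) - 146 = (-2 - 7*¼*(219/4)) - 146 = (-2 - 7/4*219/4) - 146 = (-2 - 1533/16) - 146 = -1565/16 - 146 = -3901/16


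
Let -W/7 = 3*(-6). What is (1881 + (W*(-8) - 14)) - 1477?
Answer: -618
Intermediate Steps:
W = 126 (W = -21*(-6) = -7*(-18) = 126)
(1881 + (W*(-8) - 14)) - 1477 = (1881 + (126*(-8) - 14)) - 1477 = (1881 + (-1008 - 14)) - 1477 = (1881 - 1022) - 1477 = 859 - 1477 = -618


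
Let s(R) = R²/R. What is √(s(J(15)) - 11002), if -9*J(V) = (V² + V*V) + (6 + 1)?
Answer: 5*I*√3979/3 ≈ 105.13*I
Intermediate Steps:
J(V) = -7/9 - 2*V²/9 (J(V) = -((V² + V*V) + (6 + 1))/9 = -((V² + V²) + 7)/9 = -(2*V² + 7)/9 = -(7 + 2*V²)/9 = -7/9 - 2*V²/9)
s(R) = R
√(s(J(15)) - 11002) = √((-7/9 - 2/9*15²) - 11002) = √((-7/9 - 2/9*225) - 11002) = √((-7/9 - 50) - 11002) = √(-457/9 - 11002) = √(-99475/9) = 5*I*√3979/3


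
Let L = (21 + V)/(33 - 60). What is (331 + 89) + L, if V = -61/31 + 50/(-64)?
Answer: 3743725/8928 ≈ 419.32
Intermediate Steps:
V = -2727/992 (V = -61*1/31 + 50*(-1/64) = -61/31 - 25/32 = -2727/992 ≈ -2.7490)
L = -6035/8928 (L = (21 - 2727/992)/(33 - 60) = (18105/992)/(-27) = (18105/992)*(-1/27) = -6035/8928 ≈ -0.67596)
(331 + 89) + L = (331 + 89) - 6035/8928 = 420 - 6035/8928 = 3743725/8928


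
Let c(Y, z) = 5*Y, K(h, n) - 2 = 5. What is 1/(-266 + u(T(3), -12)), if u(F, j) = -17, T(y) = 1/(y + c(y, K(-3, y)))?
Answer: -1/283 ≈ -0.0035336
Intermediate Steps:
K(h, n) = 7 (K(h, n) = 2 + 5 = 7)
T(y) = 1/(6*y) (T(y) = 1/(y + 5*y) = 1/(6*y))
1/(-266 + u(T(3), -12)) = 1/(-266 - 17) = 1/(-283) = -1/283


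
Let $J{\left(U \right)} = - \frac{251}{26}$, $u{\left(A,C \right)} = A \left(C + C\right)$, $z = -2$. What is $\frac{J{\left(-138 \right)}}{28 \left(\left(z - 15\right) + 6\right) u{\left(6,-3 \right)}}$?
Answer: $- \frac{251}{288288} \approx -0.00087066$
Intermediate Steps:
$u{\left(A,C \right)} = 2 A C$ ($u{\left(A,C \right)} = A 2 C = 2 A C$)
$J{\left(U \right)} = - \frac{251}{26}$ ($J{\left(U \right)} = \left(-251\right) \frac{1}{26} = - \frac{251}{26}$)
$\frac{J{\left(-138 \right)}}{28 \left(\left(z - 15\right) + 6\right) u{\left(6,-3 \right)}} = - \frac{251}{26 \cdot 28 \left(\left(-2 - 15\right) + 6\right) 2 \cdot 6 \left(-3\right)} = - \frac{251}{26 \cdot 28 \left(-17 + 6\right) \left(-36\right)} = - \frac{251}{26 \cdot 28 \left(-11\right) \left(-36\right)} = - \frac{251}{26 \left(\left(-308\right) \left(-36\right)\right)} = - \frac{251}{26 \cdot 11088} = \left(- \frac{251}{26}\right) \frac{1}{11088} = - \frac{251}{288288}$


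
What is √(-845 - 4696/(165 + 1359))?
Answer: I*√123108339/381 ≈ 29.122*I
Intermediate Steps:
√(-845 - 4696/(165 + 1359)) = √(-845 - 4696/1524) = √(-845 - 4696*1/1524) = √(-845 - 1174/381) = √(-323119/381) = I*√123108339/381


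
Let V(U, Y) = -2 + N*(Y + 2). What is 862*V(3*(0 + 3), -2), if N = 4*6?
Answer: -1724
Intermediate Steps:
N = 24
V(U, Y) = 46 + 24*Y (V(U, Y) = -2 + 24*(Y + 2) = -2 + 24*(2 + Y) = -2 + (48 + 24*Y) = 46 + 24*Y)
862*V(3*(0 + 3), -2) = 862*(46 + 24*(-2)) = 862*(46 - 48) = 862*(-2) = -1724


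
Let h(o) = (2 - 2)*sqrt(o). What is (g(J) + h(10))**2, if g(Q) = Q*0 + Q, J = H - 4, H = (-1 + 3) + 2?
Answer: 0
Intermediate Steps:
H = 4 (H = 2 + 2 = 4)
J = 0 (J = 4 - 4 = 0)
g(Q) = Q (g(Q) = 0 + Q = Q)
h(o) = 0 (h(o) = 0*sqrt(o) = 0)
(g(J) + h(10))**2 = (0 + 0)**2 = 0**2 = 0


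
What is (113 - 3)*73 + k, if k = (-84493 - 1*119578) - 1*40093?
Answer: -236134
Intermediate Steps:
k = -244164 (k = (-84493 - 119578) - 40093 = -204071 - 40093 = -244164)
(113 - 3)*73 + k = (113 - 3)*73 - 244164 = 110*73 - 244164 = 8030 - 244164 = -236134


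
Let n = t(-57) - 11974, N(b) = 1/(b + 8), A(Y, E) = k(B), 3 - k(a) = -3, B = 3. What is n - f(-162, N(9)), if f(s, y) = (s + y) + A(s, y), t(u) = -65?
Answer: -202012/17 ≈ -11883.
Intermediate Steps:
k(a) = 6 (k(a) = 3 - 1*(-3) = 3 + 3 = 6)
A(Y, E) = 6
N(b) = 1/(8 + b)
f(s, y) = 6 + s + y (f(s, y) = (s + y) + 6 = 6 + s + y)
n = -12039 (n = -65 - 11974 = -12039)
n - f(-162, N(9)) = -12039 - (6 - 162 + 1/(8 + 9)) = -12039 - (6 - 162 + 1/17) = -12039 - 1*(-2651/17) = -12039 + 2651/17 = -202012/17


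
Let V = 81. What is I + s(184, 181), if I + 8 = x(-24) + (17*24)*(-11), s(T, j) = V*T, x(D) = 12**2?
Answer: 10552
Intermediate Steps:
x(D) = 144
s(T, j) = 81*T
I = -4352 (I = -8 + (144 + (17*24)*(-11)) = -8 + (144 + 408*(-11)) = -8 + (144 - 4488) = -8 - 4344 = -4352)
I + s(184, 181) = -4352 + 81*184 = -4352 + 14904 = 10552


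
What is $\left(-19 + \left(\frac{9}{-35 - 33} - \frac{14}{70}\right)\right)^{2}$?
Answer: $\frac{43204329}{115600} \approx 373.74$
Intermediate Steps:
$\left(-19 + \left(\frac{9}{-35 - 33} - \frac{14}{70}\right)\right)^{2} = \left(-19 + \left(\frac{9}{-68} - \frac{1}{5}\right)\right)^{2} = \left(-19 + \left(9 \left(- \frac{1}{68}\right) - \frac{1}{5}\right)\right)^{2} = \left(-19 - \frac{113}{340}\right)^{2} = \left(- \frac{6573}{340}\right)^{2} = \frac{43204329}{115600}$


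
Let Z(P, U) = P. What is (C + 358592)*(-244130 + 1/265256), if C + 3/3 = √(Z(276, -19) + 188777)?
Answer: -23221258481723889/265256 - 64756947279*√189053/265256 ≈ -8.7649e+10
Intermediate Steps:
C = -1 + √189053 (C = -1 + √(276 + 188777) = -1 + √189053 ≈ 433.80)
(C + 358592)*(-244130 + 1/265256) = ((-1 + √189053) + 358592)*(-244130 + 1/265256) = (358591 + √189053)*(-244130 + 1/265256) = (358591 + √189053)*(-64756947279/265256) = -23221258481723889/265256 - 64756947279*√189053/265256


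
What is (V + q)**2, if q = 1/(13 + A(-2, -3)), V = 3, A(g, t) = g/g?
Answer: 1849/196 ≈ 9.4337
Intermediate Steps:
A(g, t) = 1
q = 1/14 (q = 1/(13 + 1) = 1/14 ≈ 0.071429)
(V + q)**2 = (3 + 1/14)**2 = (43/14)**2 = 1849/196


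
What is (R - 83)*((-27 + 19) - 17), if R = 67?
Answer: 400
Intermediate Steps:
(R - 83)*((-27 + 19) - 17) = (67 - 83)*((-27 + 19) - 17) = -16*(-8 - 17) = -16*(-25) = 400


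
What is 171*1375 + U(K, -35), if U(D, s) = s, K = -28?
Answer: 235090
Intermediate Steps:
171*1375 + U(K, -35) = 171*1375 - 35 = 235125 - 35 = 235090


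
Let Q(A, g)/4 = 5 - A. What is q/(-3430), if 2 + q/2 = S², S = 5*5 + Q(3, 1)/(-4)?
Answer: -527/1715 ≈ -0.30729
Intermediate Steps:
Q(A, g) = 20 - 4*A (Q(A, g) = 4*(5 - A) = 20 - 4*A)
S = 23 (S = 5*5 + (20 - 4*3)/(-4) = 25 - (20 - 12)/4 = 25 - ¼*8 = 25 - 2 = 23)
q = 1054 (q = -4 + 2*23² = -4 + 2*529 = -4 + 1058 = 1054)
q/(-3430) = 1054/(-3430) = 1054*(-1/3430) = -527/1715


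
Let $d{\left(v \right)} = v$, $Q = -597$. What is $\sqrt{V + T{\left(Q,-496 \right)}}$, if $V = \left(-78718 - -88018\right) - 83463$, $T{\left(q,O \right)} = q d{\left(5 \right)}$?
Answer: $6 i \sqrt{2143} \approx 277.76 i$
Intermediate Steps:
$T{\left(q,O \right)} = 5 q$ ($T{\left(q,O \right)} = q 5 = 5 q$)
$V = -74163$ ($V = \left(-78718 + 88018\right) - 83463 = 9300 - 83463 = -74163$)
$\sqrt{V + T{\left(Q,-496 \right)}} = \sqrt{-74163 + 5 \left(-597\right)} = \sqrt{-74163 - 2985} = \sqrt{-77148} = 6 i \sqrt{2143}$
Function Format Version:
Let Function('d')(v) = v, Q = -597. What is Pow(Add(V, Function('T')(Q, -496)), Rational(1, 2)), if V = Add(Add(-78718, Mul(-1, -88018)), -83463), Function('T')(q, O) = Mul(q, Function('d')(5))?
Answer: Mul(6, I, Pow(2143, Rational(1, 2))) ≈ Mul(277.76, I)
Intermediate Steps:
Function('T')(q, O) = Mul(5, q) (Function('T')(q, O) = Mul(q, 5) = Mul(5, q))
V = -74163 (V = Add(Add(-78718, 88018), -83463) = Add(9300, -83463) = -74163)
Pow(Add(V, Function('T')(Q, -496)), Rational(1, 2)) = Pow(Add(-74163, Mul(5, -597)), Rational(1, 2)) = Pow(Add(-74163, -2985), Rational(1, 2)) = Pow(-77148, Rational(1, 2)) = Mul(6, I, Pow(2143, Rational(1, 2)))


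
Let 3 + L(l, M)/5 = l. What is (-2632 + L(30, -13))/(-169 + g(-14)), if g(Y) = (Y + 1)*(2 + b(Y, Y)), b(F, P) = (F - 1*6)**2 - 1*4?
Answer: 2497/5343 ≈ 0.46734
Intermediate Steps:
L(l, M) = -15 + 5*l
b(F, P) = -4 + (-6 + F)**2 (b(F, P) = (F - 6)**2 - 4 = (-6 + F)**2 - 4 = -4 + (-6 + F)**2)
g(Y) = (1 + Y)*(-2 + (-6 + Y)**2) (g(Y) = (Y + 1)*(2 + (-4 + (-6 + Y)**2)) = (1 + Y)*(-2 + (-6 + Y)**2))
(-2632 + L(30, -13))/(-169 + g(-14)) = (-2632 + (-15 + 5*30))/(-169 + (34 + (-14)**3 - 11*(-14)**2 + 22*(-14))) = (-2632 + (-15 + 150))/(-169 + (34 - 2744 - 11*196 - 308)) = (-2632 + 135)/(-169 + (34 - 2744 - 2156 - 308)) = -2497/(-169 - 5174) = -2497/(-5343) = -2497*(-1/5343) = 2497/5343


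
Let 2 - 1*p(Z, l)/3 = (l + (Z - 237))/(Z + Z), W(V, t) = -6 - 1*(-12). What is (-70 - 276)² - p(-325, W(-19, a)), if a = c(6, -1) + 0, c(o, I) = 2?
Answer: 38906584/325 ≈ 1.1971e+5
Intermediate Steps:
a = 2 (a = 2 + 0 = 2)
W(V, t) = 6 (W(V, t) = -6 + 12 = 6)
p(Z, l) = 6 - 3*(-237 + Z + l)/(2*Z) (p(Z, l) = 6 - 3*(l + (Z - 237))/(Z + Z) = 6 - 3*(l + (-237 + Z))/(2*Z) = 6 - 3*(-237 + Z + l)*1/(2*Z) = 6 - 3*(-237 + Z + l)/(2*Z))
(-70 - 276)² - p(-325, W(-19, a)) = (-70 - 276)² - 3*(237 - 1*6 + 3*(-325))/(2*(-325)) = (-346)² - 3*(-1)*(237 - 6 - 975)/(2*325) = 119716 - 3*(-1)*(-744)/(2*325) = 119716 - 1*1116/325 = 119716 - 1116/325 = 38906584/325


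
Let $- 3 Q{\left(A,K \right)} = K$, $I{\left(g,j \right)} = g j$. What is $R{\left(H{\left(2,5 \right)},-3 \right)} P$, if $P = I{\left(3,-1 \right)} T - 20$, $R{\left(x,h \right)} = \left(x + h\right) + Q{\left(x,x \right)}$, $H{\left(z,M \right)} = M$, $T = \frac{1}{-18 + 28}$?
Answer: $- \frac{203}{30} \approx -6.7667$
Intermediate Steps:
$Q{\left(A,K \right)} = - \frac{K}{3}$
$T = \frac{1}{10} \approx 0.1$
$R{\left(x,h \right)} = h + \frac{2 x}{3}$ ($R{\left(x,h \right)} = \left(x + h\right) - \frac{x}{3} = \left(h + x\right) - \frac{x}{3} = h + \frac{2 x}{3}$)
$P = - \frac{203}{10}$ ($P = 3 \left(-1\right) \frac{1}{10} - 20 = \left(-3\right) \frac{1}{10} - 20 = - \frac{3}{10} - 20 = - \frac{203}{10} \approx -20.3$)
$R{\left(H{\left(2,5 \right)},-3 \right)} P = \left(-3 + \frac{2}{3} \cdot 5\right) \left(- \frac{203}{10}\right) = \left(-3 + \frac{10}{3}\right) \left(- \frac{203}{10}\right) = \frac{1}{3} \left(- \frac{203}{10}\right) = - \frac{203}{30}$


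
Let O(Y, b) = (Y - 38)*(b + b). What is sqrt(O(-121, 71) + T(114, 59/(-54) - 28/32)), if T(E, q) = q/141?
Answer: I*sqrt(64637783342)/1692 ≈ 150.26*I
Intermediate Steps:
T(E, q) = q/141 (T(E, q) = q*(1/141) = q/141)
O(Y, b) = 2*b*(-38 + Y) (O(Y, b) = (-38 + Y)*(2*b) = 2*b*(-38 + Y))
sqrt(O(-121, 71) + T(114, 59/(-54) - 28/32)) = sqrt(2*71*(-38 - 121) + (59/(-54) - 28/32)/141) = sqrt(2*71*(-159) + (59*(-1/54) - 28*1/32)/141) = sqrt(-22578 + (-59/54 - 7/8)/141) = sqrt(-22578 + (1/141)*(-425/216)) = sqrt(-22578 - 425/30456) = sqrt(-687635993/30456) = I*sqrt(64637783342)/1692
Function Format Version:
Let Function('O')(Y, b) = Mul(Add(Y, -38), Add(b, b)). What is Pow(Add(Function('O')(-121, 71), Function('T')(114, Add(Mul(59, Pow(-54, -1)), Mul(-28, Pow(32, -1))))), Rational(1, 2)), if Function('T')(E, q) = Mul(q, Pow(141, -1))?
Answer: Mul(Rational(1, 1692), I, Pow(64637783342, Rational(1, 2))) ≈ Mul(150.26, I)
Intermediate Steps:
Function('T')(E, q) = Mul(Rational(1, 141), q) (Function('T')(E, q) = Mul(q, Rational(1, 141)) = Mul(Rational(1, 141), q))
Function('O')(Y, b) = Mul(2, b, Add(-38, Y)) (Function('O')(Y, b) = Mul(Add(-38, Y), Mul(2, b)) = Mul(2, b, Add(-38, Y)))
Pow(Add(Function('O')(-121, 71), Function('T')(114, Add(Mul(59, Pow(-54, -1)), Mul(-28, Pow(32, -1))))), Rational(1, 2)) = Pow(Add(Mul(2, 71, Add(-38, -121)), Mul(Rational(1, 141), Add(Mul(59, Pow(-54, -1)), Mul(-28, Pow(32, -1))))), Rational(1, 2)) = Pow(Add(Mul(2, 71, -159), Mul(Rational(1, 141), Add(Mul(59, Rational(-1, 54)), Mul(-28, Rational(1, 32))))), Rational(1, 2)) = Pow(Add(-22578, Mul(Rational(1, 141), Add(Rational(-59, 54), Rational(-7, 8)))), Rational(1, 2)) = Pow(Add(-22578, Mul(Rational(1, 141), Rational(-425, 216))), Rational(1, 2)) = Pow(Add(-22578, Rational(-425, 30456)), Rational(1, 2)) = Pow(Rational(-687635993, 30456), Rational(1, 2)) = Mul(Rational(1, 1692), I, Pow(64637783342, Rational(1, 2)))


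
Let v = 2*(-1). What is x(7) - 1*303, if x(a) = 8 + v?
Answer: -297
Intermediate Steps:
v = -2
x(a) = 6 (x(a) = 8 - 2 = 6)
x(7) - 1*303 = 6 - 1*303 = 6 - 303 = -297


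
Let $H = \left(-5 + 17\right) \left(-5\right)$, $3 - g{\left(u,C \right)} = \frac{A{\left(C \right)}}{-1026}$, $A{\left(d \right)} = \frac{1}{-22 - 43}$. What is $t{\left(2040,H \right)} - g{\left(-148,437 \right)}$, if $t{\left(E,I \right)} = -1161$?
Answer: $- \frac{77627159}{66690} \approx -1164.0$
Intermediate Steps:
$A{\left(d \right)} = - \frac{1}{65}$ ($A{\left(d \right)} = \frac{1}{-65} = - \frac{1}{65}$)
$g{\left(u,C \right)} = \frac{200069}{66690}$ ($g{\left(u,C \right)} = 3 - - \frac{1}{65 \left(-1026\right)} = 3 - \left(- \frac{1}{65}\right) \left(- \frac{1}{1026}\right) = 3 - \frac{1}{66690} = \frac{200069}{66690}$)
$H = -60$ ($H = 12 \left(-5\right) = -60$)
$t{\left(2040,H \right)} - g{\left(-148,437 \right)} = -1161 - \frac{200069}{66690} = - \frac{77627159}{66690}$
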